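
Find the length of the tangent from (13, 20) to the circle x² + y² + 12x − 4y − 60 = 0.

The centre is (−6, 2) and r = 10. The square of the distance from P to the centre is 361 + 324 = 685.
The tangent meets the radius at right angles, so tangent² = |PO|² − r² = 685 − 100 = 585.

3√65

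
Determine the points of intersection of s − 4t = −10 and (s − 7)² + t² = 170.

(−6, 1) and (18, 7)

From the line, t = (10 + s)/4. Substituting:
17s² − 204s − 1836 = 0  ⟹  s² − 12s − 108 = 0
s = 18 or s = −6, giving (18, 7) and (−6, 1).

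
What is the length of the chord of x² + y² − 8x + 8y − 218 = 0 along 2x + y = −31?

Substitute y = −2x − 31:
5x² + 100x + 495 = 0  ⟹  x² + 20x + 99 = 0
x = −9 or x = −11, giving (−9, −13) and (−11, −9).
Chord length = distance between (−9, −13) and (−11, −9) = √20 = 2√5.

2√5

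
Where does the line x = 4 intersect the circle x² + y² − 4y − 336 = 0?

The line gives x = 4. Substituting into the circle:
y² − 4y − 320 = 0
y = 20 or y = −16, giving (4, 20) and (4, −16).

(4, −16) and (4, 20)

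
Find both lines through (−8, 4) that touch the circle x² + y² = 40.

3x + y = −20 and x − 3y = −20

Let a tangent through (−8, 4) have slope m. Its distance from (0, 0) must equal 2√10:
[m·(8) − (−4)]² = 40(m² + 1)
3m² + 8m − 3 = 0, so m = −3 or m = 1/3.
Through (−8, 4) these give 3x + y = −20 and x − 3y = −20.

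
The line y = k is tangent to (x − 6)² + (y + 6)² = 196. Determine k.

k = −20 or k = 8

For a tangent, require d(centre, line) = r = 14.
|0·6 + 1·(−6) − k| / √1 = 14
|k − (−6)| = 14, so k = 8 or k = −20.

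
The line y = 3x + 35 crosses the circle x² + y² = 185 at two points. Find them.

(−13, −4) and (−8, 11)

Express y = 3x + 35 and substitute into the circle:
10x² + 210x + 1040 = 0  ⟹  x² + 21x + 104 = 0
x = −8 or x = −13, giving (−8, 11) and (−13, −4).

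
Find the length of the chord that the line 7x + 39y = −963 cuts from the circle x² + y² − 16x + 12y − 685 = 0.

The distance from (8, −6) to the line is 785/√1570, and r² = 785.
Half the chord is √(r² − d²) = √(785/2), so the full chord is √1570.

√1570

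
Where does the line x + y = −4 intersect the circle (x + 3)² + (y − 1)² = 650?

From the line, y = −x − 4. Substituting:
2x² + 16x − 616 = 0  ⟹  x² + 8x − 308 = 0
x = 14 or x = −22, giving (14, −18) and (−22, 18).

(−22, 18) and (14, −18)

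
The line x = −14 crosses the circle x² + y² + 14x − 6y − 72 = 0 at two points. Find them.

The line gives x = −14. Substituting into the circle:
y² − 6y − 72 = 0
y = 12 or y = −6, giving (−14, 12) and (−14, −6).

(−14, −6) and (−14, 12)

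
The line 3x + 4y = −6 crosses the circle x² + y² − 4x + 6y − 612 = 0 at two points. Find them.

(−18, 12) and (22, −18)

Substitute y = (−6 − 3x)/4:
25x² − 100x − 9900 = 0  ⟹  x² − 4x − 396 = 0
x = 22 or x = −18, giving (22, −18) and (−18, 12).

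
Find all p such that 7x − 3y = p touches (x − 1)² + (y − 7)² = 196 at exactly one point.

The line touches the circle iff its distance from (1, 7) is 14:
|7·1 − 3·7 − p| / √58 = 14
|p − (−14)| = 14√58.

p = −14 ± 14√58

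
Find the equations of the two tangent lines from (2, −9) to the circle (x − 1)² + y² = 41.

Write the tangent as mx − y + (−9 − m·(2)) = 0 and set its distance from the centre to √41:
(−1m − (9))² = 41(m² + 1)
20m² − 9m − 20 = 0, so m = −4/5 or m = 5/4.
With m = −4/5: 4x + 5y = −37. With m = 5/4: 5x − 4y = 46.

4x + 5y = −37 and 5x − 4y = 46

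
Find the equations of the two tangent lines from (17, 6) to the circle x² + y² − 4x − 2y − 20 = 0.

Write the tangent as mx − y + (6 − m·(17)) = 0 and set its distance from the centre to 5:
[m·(−15) − (−5)]² = 25(m² + 1)
4m² − 3m = 0, so m = 3/4 or m = 0.
Through (17, 6) these give 3x − 4y = 27 and y = 6.

3x − 4y = 27 and y = 6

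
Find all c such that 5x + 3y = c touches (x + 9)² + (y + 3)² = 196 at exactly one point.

c = −54 ± 14√34

For a tangent, require d(centre, line) = r = 14.
|5·(−9) + 3·(−3) − c| / √34 = 14
|c − (−54)| = 14√34.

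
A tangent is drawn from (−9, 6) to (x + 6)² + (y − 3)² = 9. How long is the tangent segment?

The centre is (−6, 3) and r = 3. The square of the distance from P to the centre is 9 + 9 = 18.
The tangent meets the radius at right angles, so tangent² = |PO|² − r² = 18 − 9 = 9.

3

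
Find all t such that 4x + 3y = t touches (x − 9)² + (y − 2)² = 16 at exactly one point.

Tangency holds when the distance from the centre (9, 2) to the line equals the radius 4:
|4·9 + 3·2 − t| / √25 = 4
|t − (42)| = 4·5, so t = 62 or t = 22.

t = 22 or t = 62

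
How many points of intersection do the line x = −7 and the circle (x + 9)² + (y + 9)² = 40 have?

d² = (1·(−9) + 0·(−9) − (−7))² = 4; r² = 40.
Since d² < r², the line cuts the circle twice.

2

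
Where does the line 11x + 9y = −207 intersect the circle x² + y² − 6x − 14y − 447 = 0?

(−18, −1) and (−9, −12)

From the line, y = (−207 − 11x)/9. Substituting:
202x² + 5454x + 32724 = 0  ⟹  x² + 27x + 162 = 0
x = −9 or x = −18, giving (−9, −12) and (−18, −1).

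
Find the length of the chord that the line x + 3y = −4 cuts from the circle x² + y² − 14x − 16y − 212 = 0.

The distance from (7, 8) to the line is 35/√10, and r² = 325.
Chord = 2√(r² − d²) = 2·√(405/2) = 9√10.

9√10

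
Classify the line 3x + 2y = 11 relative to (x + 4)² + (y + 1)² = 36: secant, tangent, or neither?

Substituting the line into the circle gives 13x² − 46x + 89 = 0.
Discriminant = (−46)² − 4·13·(89) = −2512 < 0.
No real roots: the line does not meet the circle.

neither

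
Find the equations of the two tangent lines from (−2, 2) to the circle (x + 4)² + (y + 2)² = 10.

A line y − (2) = m(x − (−2)) is tangent when its distance from (−4, −2) is √10:
(−2m − (−4))² = 10(m² + 1)
3m² + 8m − 3 = 0, so m = 1/3 or m = −3.
With m = 1/3: x − 3y = −8. With m = −3: 3x + y = −4.

x − 3y = −8 and 3x + y = −4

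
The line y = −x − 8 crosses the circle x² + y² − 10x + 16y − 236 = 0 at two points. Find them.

Express y = −x − 8 and substitute into the circle:
2x² − 10x − 300 = 0  ⟹  x² − 5x − 150 = 0
x = 15 or x = −10, giving (15, −23) and (−10, 2).

(−10, 2) and (15, −23)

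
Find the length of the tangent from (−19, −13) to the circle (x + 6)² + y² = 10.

2√82

Centre (−6, 0), r² = 10. |PO|² = (−13)² + (−13)² = 338.
Power of the point: PT² = |PO|² − r² = 328, so PT = 2√82.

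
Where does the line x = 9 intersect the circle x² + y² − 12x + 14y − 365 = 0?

The line gives x = 9. Substituting into the circle:
y² + 14y − 392 = 0
y = 14 or y = −28, giving (9, 14) and (9, −28).

(9, −28) and (9, 14)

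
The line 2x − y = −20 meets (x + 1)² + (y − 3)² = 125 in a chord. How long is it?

8√5

From the line, y = 2x + 20. Substituting:
5x² + 70x + 165 = 0  ⟹  x² + 14x + 33 = 0
x = −3 or x = −11, giving (−3, 14) and (−11, −2).
|(−3, 14) − (−11, −2)| = √((8)² + (16)²) = 8√5.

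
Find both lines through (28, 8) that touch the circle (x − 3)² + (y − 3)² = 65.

x + 8y = 92 and 4x − 7y = 56

A line y − (8) = m(x − (28)) is tangent when its distance from (3, 3) is √65:
[m·(−25) − (−5)]² = 65(m² + 1)
56m² − 25m − 4 = 0, so m = −1/8 or m = 4/7.
With m = −1/8: x + 8y = 92. With m = 4/7: 4x − 7y = 56.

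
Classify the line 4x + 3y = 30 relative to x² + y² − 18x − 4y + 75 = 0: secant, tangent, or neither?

secant

d² = (4·9 + 3·2 − (30))²/25 = 144/25; r² = 10.
Since d² < r², the line cuts the circle twice.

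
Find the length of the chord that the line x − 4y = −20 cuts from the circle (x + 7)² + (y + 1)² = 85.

4√17

Express y = (20 + x)/4 and substitute into the circle:
17x² + 272x = 0  ⟹  x² + 16x = 0
x = 0 or x = −16, giving (0, 5) and (−16, 1).
|(0, 5) − (−16, 1)| = √((16)² + (4)²) = 4√17.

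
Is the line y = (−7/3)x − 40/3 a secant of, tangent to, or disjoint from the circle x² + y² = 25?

disjoint

Substituting the line into the circle gives 58x² + 560x + 1375 = 0.
Discriminant = (560)² − 4·58·(1375) = −5400 < 0.
No real roots: the line does not meet the circle.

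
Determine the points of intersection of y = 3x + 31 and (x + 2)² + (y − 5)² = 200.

Substitute y = 3x + 31:
10x² + 160x + 480 = 0  ⟹  x² + 16x + 48 = 0
x = −4 or x = −12, giving (−4, 19) and (−12, −5).

(−12, −5) and (−4, 19)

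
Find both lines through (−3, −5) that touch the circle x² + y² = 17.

4x + y = −17 and x − 4y = 17

Write the tangent as mx − y + (−5 − m·(−3)) = 0 and set its distance from the centre to √17:
[m·(3) − (5)]² = 17(m² + 1)
4m² + 15m − 4 = 0, so m = −4 or m = 1/4.
Through (−3, −5) these give 4x + y = −17 and x − 4y = 17.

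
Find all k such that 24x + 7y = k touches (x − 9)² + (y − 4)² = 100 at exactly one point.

For a tangent, require d(centre, line) = r = 10.
|24·9 + 7·4 − k| / √625 = 10
|k − (244)| = 10·25, so k = 494 or k = −6.

k = −6 or k = 494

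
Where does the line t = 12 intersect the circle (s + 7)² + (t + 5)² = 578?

Substitute t = 12:
s² + 14s − 240 = 0
s = 10 or s = −24, giving (10, 12) and (−24, 12).

(−24, 12) and (10, 12)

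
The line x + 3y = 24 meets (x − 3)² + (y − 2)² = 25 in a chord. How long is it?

From the line, y = (24 − x)/3. Substituting:
10x² − 90x + 180 = 0  ⟹  x² − 9x + 18 = 0
x = 6 or x = 3, giving (6, 6) and (3, 7).
Chord length = distance between (6, 6) and (3, 7) = √10 = √10.

√10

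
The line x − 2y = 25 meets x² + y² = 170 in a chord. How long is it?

The distance from (0, 0) to the line is 25/√5, and r² = 170.
Half the chord is √(r² − d²) = √(45), so the full chord is 6√5.

6√5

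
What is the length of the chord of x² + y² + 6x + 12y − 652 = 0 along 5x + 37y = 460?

√1394

Centre (−3, −6), r² = 697. Perpendicular distance d from centre to line = |−697| / √1394 = 697/√1394.
Chord = 2√(r² − d²) = 2·√(697/2) = √1394.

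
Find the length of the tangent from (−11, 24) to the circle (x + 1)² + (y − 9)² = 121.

2√51

With centre O = (−1, 9), |OP|² = 325 and r² = 121.
By the tangent–radius right angle, tangent length = √(|PO|² − r²) = √204 = 2√51.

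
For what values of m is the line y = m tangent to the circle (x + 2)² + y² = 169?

m = −13 or m = 13

Tangency holds when the distance from the centre (−2, 0) to the line equals the radius 13:
|0·(−2) + 1·0 − m| / √1 = 13
|m| = 13, so m = 13 or m = −13.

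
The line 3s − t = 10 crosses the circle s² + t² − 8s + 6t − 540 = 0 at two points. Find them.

Substitute t = 3s − 10:
10s² − 50s − 500 = 0  ⟹  s² − 5s − 50 = 0
s = 10 or s = −5, giving (10, 20) and (−5, −25).

(−5, −25) and (10, 20)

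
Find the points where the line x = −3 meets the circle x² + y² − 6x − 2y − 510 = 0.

The line gives x = −3. Substituting into the circle:
y² − 2y − 483 = 0
y = 23 or y = −21, giving (−3, 23) and (−3, −21).

(−3, −21) and (−3, 23)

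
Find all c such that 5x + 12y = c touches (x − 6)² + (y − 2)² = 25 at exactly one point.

The line touches the circle iff its distance from (6, 2) is 5:
|5·6 + 12·2 − c| / √169 = 5
|c − (54)| = 5·13, so c = 119 or c = −11.

c = −11 or c = 119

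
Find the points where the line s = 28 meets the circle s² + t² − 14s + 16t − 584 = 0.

(28, −24) and (28, 8)

The line gives s = 28. Substituting into the circle:
t² + 16t − 192 = 0
t = 8 or t = −24, giving (28, 8) and (28, −24).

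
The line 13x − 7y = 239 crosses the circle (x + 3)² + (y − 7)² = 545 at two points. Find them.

(13, −10) and (20, 3)

Substitute y = (−239 + 13x)/7:
218x² − 7194x + 56680 = 0  ⟹  x² − 33x + 260 = 0
x = 20 or x = 13, giving (20, 3) and (13, −10).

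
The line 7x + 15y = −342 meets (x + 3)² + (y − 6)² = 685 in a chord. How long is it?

√274

The distance from (−3, 6) to the line is 411/√274, and r² = 685.
Half the chord is √(r² − d²) = √(137/2), so the full chord is √274.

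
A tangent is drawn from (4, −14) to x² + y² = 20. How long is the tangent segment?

8√3

The centre is (0, 0) and r = 2√5. The square of the distance from P to the centre is 16 + 196 = 212.
Power of the point: PT² = |PO|² − r² = 192, so PT = 8√3.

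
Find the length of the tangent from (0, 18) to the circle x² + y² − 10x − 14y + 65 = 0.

With centre O = (5, 7), |OP|² = 146 and r² = 9.
The tangent meets the radius at right angles, so tangent² = |PO|² − r² = 146 − 9 = 137.

√137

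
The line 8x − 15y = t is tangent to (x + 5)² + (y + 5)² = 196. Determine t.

For a tangent, require d(centre, line) = r = 14.
|8·(−5) − 15·(−5) − t| / √289 = 14
|t − (35)| = 14·17, so t = 273 or t = −203.

t = −203 or t = 273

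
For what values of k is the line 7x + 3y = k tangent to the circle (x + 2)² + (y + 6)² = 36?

For a tangent, require d(centre, line) = r = 6.
|7·(−2) + 3·(−6) − k| / √58 = 6
|k − (−32)| = 6√58.

k = −32 ± 6√58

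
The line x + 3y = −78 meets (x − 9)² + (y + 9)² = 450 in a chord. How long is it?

From the line, y = (−78 − x)/3. Substituting:
10x² − 60x − 720 = 0  ⟹  x² − 6x − 72 = 0
x = 12 or x = −6, giving (12, −30) and (−6, −24).
|(12, −30) − (−6, −24)| = √((18)² + (−6)²) = 6√10.

6√10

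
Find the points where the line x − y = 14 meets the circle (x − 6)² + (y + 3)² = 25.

(6, −8) and (11, −3)

Express y = x − 14 and substitute into the circle:
2x² − 34x + 132 = 0  ⟹  x² − 17x + 66 = 0
x = 11 or x = 6, giving (11, −3) and (6, −8).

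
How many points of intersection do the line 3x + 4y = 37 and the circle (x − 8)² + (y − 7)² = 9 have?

d² = (3·8 + 4·7 − (37))²/25 = 9; r² = 9.
Since d² = r², the line is tangent.

1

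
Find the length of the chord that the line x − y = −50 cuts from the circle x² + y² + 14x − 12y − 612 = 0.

From the line, y = x + 50. Substituting:
2x² + 102x + 1288 = 0  ⟹  x² + 51x + 644 = 0
x = −23 or x = −28, giving (−23, 27) and (−28, 22).
|(−23, 27) − (−28, 22)| = √((5)² + (5)²) = 5√2.

5√2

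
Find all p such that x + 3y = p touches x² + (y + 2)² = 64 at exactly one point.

The line touches the circle iff its distance from (0, −2) is 8:
|1·0 + 3·(−2) − p| / √10 = 8
|p − (−6)| = 8√10.

p = −6 ± 8√10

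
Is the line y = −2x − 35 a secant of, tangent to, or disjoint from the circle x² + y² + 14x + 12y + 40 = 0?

tangent

Centre (−7, −6), r² = 45. Distance² from centre to line = (15)²/5 = 45.
Since d² = r², the line is tangent.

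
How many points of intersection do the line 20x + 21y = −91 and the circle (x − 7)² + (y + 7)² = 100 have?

Centre (7, −7), r² = 100. Distance² from centre to line = (84)²/841 = 7056/841.
Since d² < r², the line cuts the circle twice.

2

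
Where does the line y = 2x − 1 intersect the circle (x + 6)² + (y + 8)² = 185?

(−10, −21) and (2, 3)

Substitute y = 2x − 1:
5x² + 40x − 100 = 0  ⟹  x² + 8x − 20 = 0
x = 2 or x = −10, giving (2, 3) and (−10, −21).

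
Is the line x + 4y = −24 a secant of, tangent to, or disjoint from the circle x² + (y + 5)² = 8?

secant

Centre (0, −5), r² = 8. Distance² from centre to line = (4)²/17 = 16/17.
Since d² < r², the line cuts the circle twice.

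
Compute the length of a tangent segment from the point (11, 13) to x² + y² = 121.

Centre (0, 0), r² = 121. |PO|² = (11)² + (13)² = 290.
By the tangent–radius right angle, tangent length = √(|PO|² − r²) = √169 = 13.

13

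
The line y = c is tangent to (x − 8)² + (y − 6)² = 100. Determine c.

Tangency holds when the distance from the centre (8, 6) to the line equals the radius 10:
|0·8 + 1·6 − c| / √1 = 10
|c − (6)| = 10, so c = 16 or c = −4.

c = −4 or c = 16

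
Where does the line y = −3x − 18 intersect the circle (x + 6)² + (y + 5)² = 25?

(−6, 0) and (−3, −9)

Substitute y = −3x − 18:
10x² + 90x + 180 = 0  ⟹  x² + 9x + 18 = 0
x = −3 or x = −6, giving (−3, −9) and (−6, 0).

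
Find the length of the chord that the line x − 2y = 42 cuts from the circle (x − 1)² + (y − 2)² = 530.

10√5

Substitute y = (−42 + x)/2:
5x² − 100x = 0  ⟹  x² − 20x = 0
x = 20 or x = 0, giving (20, −11) and (0, −21).
Chord length = distance between (20, −11) and (0, −21) = √500 = 10√5.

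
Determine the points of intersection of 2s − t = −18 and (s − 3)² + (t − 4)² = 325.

From the line, t = 2s + 18. Substituting:
5s² + 50s − 120 = 0  ⟹  s² + 10s − 24 = 0
s = 2 or s = −12, giving (2, 22) and (−12, −6).

(−12, −6) and (2, 22)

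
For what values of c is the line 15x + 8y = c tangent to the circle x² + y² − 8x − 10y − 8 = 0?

The line touches the circle iff its distance from (4, 5) is 7:
|15·4 + 8·5 − c| / √289 = 7
|c − (100)| = 7·17, so c = 219 or c = −19.

c = −19 or c = 219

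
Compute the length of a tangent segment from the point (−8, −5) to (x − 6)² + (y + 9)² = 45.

The centre is (6, −9) and r = 3√5. The square of the distance from P to the centre is 196 + 16 = 212.
Power of the point: PT² = |PO|² − r² = 167, so PT = √167.

√167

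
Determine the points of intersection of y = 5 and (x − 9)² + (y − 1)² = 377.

(−10, 5) and (28, 5)

From the line, y = 5. Substituting:
x² − 18x − 280 = 0
x = 28 or x = −10, giving (28, 5) and (−10, 5).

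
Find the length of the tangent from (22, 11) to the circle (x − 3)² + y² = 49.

The centre is (3, 0) and r = 7. The square of the distance from P to the centre is 361 + 121 = 482.
The tangent meets the radius at right angles, so tangent² = |PO|² − r² = 482 − 49 = 433.

√433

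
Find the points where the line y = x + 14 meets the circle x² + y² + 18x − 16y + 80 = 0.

(−13, 1) and (−2, 12)

Substitute y = x + 14:
2x² + 30x + 52 = 0  ⟹  x² + 15x + 26 = 0
x = −2 or x = −13, giving (−2, 12) and (−13, 1).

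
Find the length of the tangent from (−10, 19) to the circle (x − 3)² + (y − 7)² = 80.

√233

The centre is (3, 7) and r = 4√5. The square of the distance from P to the centre is 169 + 144 = 313.
The tangent meets the radius at right angles, so tangent² = |PO|² − r² = 313 − 80 = 233.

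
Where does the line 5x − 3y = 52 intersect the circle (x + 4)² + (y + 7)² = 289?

(−4, −24) and (11, 1)

From the line, y = (−52 + 5x)/3. Substituting:
34x² − 238x − 1496 = 0  ⟹  x² − 7x − 44 = 0
x = 11 or x = −4, giving (11, 1) and (−4, −24).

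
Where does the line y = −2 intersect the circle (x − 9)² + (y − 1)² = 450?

(−12, −2) and (30, −2)

Express y = −2 and substitute into the circle:
x² − 18x − 360 = 0
x = 30 or x = −12, giving (30, −2) and (−12, −2).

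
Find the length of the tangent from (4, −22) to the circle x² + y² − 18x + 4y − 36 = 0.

The centre is (9, −2) and r = 11. The square of the distance from P to the centre is 25 + 400 = 425.
By the tangent–radius right angle, tangent length = √(|PO|² − r²) = √304 = 4√19.

4√19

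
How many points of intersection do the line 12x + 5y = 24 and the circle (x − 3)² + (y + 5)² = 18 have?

2

d² = (12·3 + 5·(−5) − (24))²/169 = 1; r² = 18.
Since d² < r², the line cuts the circle twice.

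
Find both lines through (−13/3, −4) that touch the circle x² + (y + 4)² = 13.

3x − 2y = −5 and 3x + 2y = −21

Let a tangent through (−13/3, −4) have slope m. Its distance from (0, −4) must equal √13:
(13/3m − (0))² = 13(m² + 1)
4m² − 9 = 0, so m = 3/2 or m = −3/2.
Through (−13/3, −4) these give 3x − 2y = −5 and 3x + 2y = −21.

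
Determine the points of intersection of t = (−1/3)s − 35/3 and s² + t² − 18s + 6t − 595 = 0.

Express t = (−35 − s)/3 and substitute into the circle:
10s² − 110s − 4760 = 0  ⟹  s² − 11s − 476 = 0
s = 28 or s = −17, giving (28, −21) and (−17, −6).

(−17, −6) and (28, −21)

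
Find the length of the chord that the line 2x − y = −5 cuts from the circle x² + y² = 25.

Express y = 2x + 5 and substitute into the circle:
5x² + 20x = 0  ⟹  x² + 4x = 0
x = 0 or x = −4, giving (0, 5) and (−4, −3).
Chord length = distance between (0, 5) and (−4, −3) = √80 = 4√5.

4√5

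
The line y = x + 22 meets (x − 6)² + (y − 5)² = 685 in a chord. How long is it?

29√2

From the line, y = x + 22. Substituting:
2x² + 22x − 360 = 0  ⟹  x² + 11x − 180 = 0
x = 9 or x = −20, giving (9, 31) and (−20, 2).
|(9, 31) − (−20, 2)| = √((29)² + (29)²) = 29√2.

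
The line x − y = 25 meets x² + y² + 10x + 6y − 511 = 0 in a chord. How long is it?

From the line, y = x − 25. Substituting:
2x² − 34x − 36 = 0  ⟹  x² − 17x − 18 = 0
x = 18 or x = −1, giving (18, −7) and (−1, −26).
|(18, −7) − (−1, −26)| = √((19)² + (19)²) = 19√2.

19√2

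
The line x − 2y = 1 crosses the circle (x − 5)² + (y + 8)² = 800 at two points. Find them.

Substitute y = (−1 + x)/2:
5x² − 10x − 2875 = 0  ⟹  x² − 2x − 575 = 0
x = 25 or x = −23, giving (25, 12) and (−23, −12).

(−23, −12) and (25, 12)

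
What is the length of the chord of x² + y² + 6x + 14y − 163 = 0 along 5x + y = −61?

5√26

Centre (−3, −7), r² = 221. Perpendicular distance d from centre to line = |39| / √26 = 39/√26.
Chord = 2√(r² − d²) = 2·√(325/2) = 5√26.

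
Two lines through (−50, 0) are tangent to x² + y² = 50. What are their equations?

x − 7y = −50 and x + 7y = −50

Let a tangent through (−50, 0) have slope m. Its distance from (0, 0) must equal 5√2:
[m·(50) − (0)]² = 50(m² + 1)
49m² − 1 = 0, so m = 1/7 or m = −1/7.
With m = 1/7: x − 7y = −50. With m = −1/7: x + 7y = −50.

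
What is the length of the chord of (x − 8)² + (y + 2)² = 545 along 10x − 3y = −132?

From the line, y = (132 + 10x)/3. Substituting:
109x² + 2616x + 14715 = 0  ⟹  x² + 24x + 135 = 0
x = −9 or x = −15, giving (−9, 14) and (−15, −6).
|(−9, 14) − (−15, −6)| = √((6)² + (20)²) = 2√109.

2√109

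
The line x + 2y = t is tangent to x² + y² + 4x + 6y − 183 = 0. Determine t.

t = −8 ± 14√5

Tangency holds when the distance from the centre (−2, −3) to the line equals the radius 14:
|1·(−2) + 2·(−3) − t| / √5 = 14
|t − (−8)| = 14√5.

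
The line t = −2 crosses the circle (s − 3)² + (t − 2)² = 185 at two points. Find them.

Substitute t = −2:
s² − 6s − 160 = 0
s = 16 or s = −10, giving (16, −2) and (−10, −2).

(−10, −2) and (16, −2)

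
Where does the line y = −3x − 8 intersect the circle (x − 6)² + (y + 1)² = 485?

(−8, 16) and (5, −23)

Express y = −3x − 8 and substitute into the circle:
10x² + 30x − 400 = 0  ⟹  x² + 3x − 40 = 0
x = 5 or x = −8, giving (5, −23) and (−8, 16).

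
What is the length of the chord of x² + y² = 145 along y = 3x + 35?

3√10

Express y = 3x + 35 and substitute into the circle:
10x² + 210x + 1080 = 0  ⟹  x² + 21x + 108 = 0
x = −9 or x = −12, giving (−9, 8) and (−12, −1).
|(−9, 8) − (−12, −1)| = √((3)² + (9)²) = 3√10.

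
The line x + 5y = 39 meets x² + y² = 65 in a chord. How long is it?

Centre (0, 0), r² = 65. Perpendicular distance d from centre to line = |−39| / √26 = 39/√26.
Half the chord is √(r² − d²) = √(13/2), so the full chord is √26.

√26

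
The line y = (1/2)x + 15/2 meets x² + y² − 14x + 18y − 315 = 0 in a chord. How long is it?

10√5

Express y = (15 + x)/2 and substitute into the circle:
5x² + 10x − 495 = 0  ⟹  x² + 2x − 99 = 0
x = 9 or x = −11, giving (9, 12) and (−11, 2).
|(9, 12) − (−11, 2)| = √((20)² + (10)²) = 10√5.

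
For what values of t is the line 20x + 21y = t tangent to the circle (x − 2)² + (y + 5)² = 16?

For a tangent, require d(centre, line) = r = 4.
|20·2 + 21·(−5) − t| / √841 = 4
|t − (−65)| = 4·29, so t = 51 or t = −181.

t = −181 or t = 51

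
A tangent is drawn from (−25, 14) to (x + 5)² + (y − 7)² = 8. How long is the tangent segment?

21

Centre (−5, 7), r² = 8. |PO|² = (−20)² + (7)² = 449.
The tangent meets the radius at right angles, so tangent² = |PO|² − r² = 449 − 8 = 441.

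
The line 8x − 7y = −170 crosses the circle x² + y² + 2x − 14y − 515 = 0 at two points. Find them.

(−23, −2) and (5, 30)

Express y = (170 + 8x)/7 and substitute into the circle:
113x² + 2034x − 12995 = 0  ⟹  x² + 18x − 115 = 0
x = 5 or x = −23, giving (5, 30) and (−23, −2).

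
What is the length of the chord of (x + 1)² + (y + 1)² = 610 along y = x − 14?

From the line, y = x − 14. Substituting:
2x² − 24x − 440 = 0  ⟹  x² − 12x − 220 = 0
x = 22 or x = −10, giving (22, 8) and (−10, −24).
Chord length = distance between (22, 8) and (−10, −24) = √2048 = 32√2.

32√2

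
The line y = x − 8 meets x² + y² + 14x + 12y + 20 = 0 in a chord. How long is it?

From the line, y = x − 8. Substituting:
2x² + 10x − 12 = 0  ⟹  x² + 5x − 6 = 0
x = 1 or x = −6, giving (1, −7) and (−6, −14).
Chord length = distance between (1, −7) and (−6, −14) = √98 = 7√2.

7√2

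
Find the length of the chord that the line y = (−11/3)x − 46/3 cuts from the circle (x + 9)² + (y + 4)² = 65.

√130

From the line, y = (−46 − 11x)/3. Substituting:
130x² + 910x + 1300 = 0  ⟹  x² + 7x + 10 = 0
x = −2 or x = −5, giving (−2, −8) and (−5, 3).
|(−2, −8) − (−5, 3)| = √((3)² + (−11)²) = √130.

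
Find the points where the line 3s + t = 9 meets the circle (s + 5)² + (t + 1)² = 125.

Express t = −3s + 9 and substitute into the circle:
10s² − 50s = 0  ⟹  s² − 5s = 0
s = 5 or s = 0, giving (5, −6) and (0, 9).

(0, 9) and (5, −6)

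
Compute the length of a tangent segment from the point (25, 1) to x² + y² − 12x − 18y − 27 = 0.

√281

Centre (6, 9), r² = 144. |PO|² = (19)² + (−8)² = 425.
The tangent meets the radius at right angles, so tangent² = |PO|² − r² = 425 − 144 = 281.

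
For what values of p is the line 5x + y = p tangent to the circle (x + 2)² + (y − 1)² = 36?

For a tangent, require d(centre, line) = r = 6.
|5·(−2) + 1·1 − p| / √26 = 6
|p − (−9)| = 6√26.

p = −9 ± 6√26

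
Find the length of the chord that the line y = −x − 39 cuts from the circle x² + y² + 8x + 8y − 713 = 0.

23√2

From the line, y = −x − 39. Substituting:
2x² + 78x + 496 = 0  ⟹  x² + 39x + 248 = 0
x = −8 or x = −31, giving (−8, −31) and (−31, −8).
Chord length = distance between (−8, −31) and (−31, −8) = √1058 = 23√2.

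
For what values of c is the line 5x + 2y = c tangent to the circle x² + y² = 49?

For a tangent, require d(centre, line) = r = 7.
|5·0 + 2·0 − c| / √29 = 7
|c| = 7√29.

c = ±7√29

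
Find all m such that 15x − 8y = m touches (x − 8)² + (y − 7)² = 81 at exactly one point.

The line touches the circle iff its distance from (8, 7) is 9:
|15·8 − 8·7 − m| / √289 = 9
|m − (64)| = 9·17, so m = 217 or m = −89.

m = −89 or m = 217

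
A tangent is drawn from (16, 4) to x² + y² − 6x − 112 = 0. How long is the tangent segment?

Centre (3, 0), r² = 121. |PO|² = (13)² + (4)² = 185.
By the tangent–radius right angle, tangent length = √(|PO|² − r²) = √64 = 8.

8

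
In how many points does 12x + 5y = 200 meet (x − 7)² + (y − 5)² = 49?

Substituting the line into the circle gives 169x² − 4550x + 30625 = 0.
Δ = 20702500 − 20702500 = 0.
A repeated root: the line is tangent.

1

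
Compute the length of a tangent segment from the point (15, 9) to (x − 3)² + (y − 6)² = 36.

With centre O = (3, 6), |OP|² = 153 and r² = 36.
The tangent meets the radius at right angles, so tangent² = |PO|² − r² = 153 − 36 = 117.

3√13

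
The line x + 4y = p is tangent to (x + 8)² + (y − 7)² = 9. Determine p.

p = 20 ± 3√17

The line touches the circle iff its distance from (−8, 7) is 3:
|1·(−8) + 4·7 − p| / √17 = 3
|p − (20)| = 3√17.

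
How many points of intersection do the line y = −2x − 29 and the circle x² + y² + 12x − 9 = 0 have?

d² = (2·(−6) + 1·0 − (−29))²/5 = 289/5; r² = 45.
Since d² > r², the line lies outside the circle.

0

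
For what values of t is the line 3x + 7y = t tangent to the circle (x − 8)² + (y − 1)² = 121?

The line touches the circle iff its distance from (8, 1) is 11:
|3·8 + 7·1 − t| / √58 = 11
|t − (31)| = 11√58.

t = 31 ± 11√58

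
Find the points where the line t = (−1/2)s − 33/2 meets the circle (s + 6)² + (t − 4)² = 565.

Express t = (−33 − s)/2 and substitute into the circle:
5s² + 130s − 435 = 0  ⟹  s² + 26s − 87 = 0
s = 3 or s = −29, giving (3, −18) and (−29, −2).

(−29, −2) and (3, −18)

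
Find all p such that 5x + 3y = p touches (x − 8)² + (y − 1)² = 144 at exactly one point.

Tangency holds when the distance from the centre (8, 1) to the line equals the radius 12:
|5·8 + 3·1 − p| / √34 = 12
|p − (43)| = 12√34.

p = 43 ± 12√34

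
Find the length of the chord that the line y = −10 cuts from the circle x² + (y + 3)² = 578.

46

From the line, y = −10. Substituting:
x² − 529 = 0
x = 23 or x = −23, giving (23, −10) and (−23, −10).
|(23, −10) − (−23, −10)| = √((46)² + (0)²) = 46.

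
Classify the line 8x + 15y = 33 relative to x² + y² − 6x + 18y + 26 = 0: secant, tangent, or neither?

neither

Centre (3, −9), r² = 64. Distance² from centre to line = (−144)²/289 = 20736/289.
Since d² > r², the line lies outside the circle.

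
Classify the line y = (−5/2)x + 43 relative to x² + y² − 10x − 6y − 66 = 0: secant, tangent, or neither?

d² = (5·5 + 2·3 − (86))²/29 = 3025/29; r² = 100.
Since d² > r², the line lies outside the circle.

neither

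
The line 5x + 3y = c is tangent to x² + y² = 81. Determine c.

For a tangent, require d(centre, line) = r = 9.
|5·0 + 3·0 − c| / √34 = 9
|c| = 9√34.

c = ±9√34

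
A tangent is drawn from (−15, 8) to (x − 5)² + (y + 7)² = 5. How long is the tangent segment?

2√155

With centre O = (5, −7), |OP|² = 625 and r² = 5.
The tangent meets the radius at right angles, so tangent² = |PO|² − r² = 625 − 5 = 620.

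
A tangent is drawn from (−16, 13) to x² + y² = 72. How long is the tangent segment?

The centre is (0, 0) and r = 6√2. The square of the distance from P to the centre is 256 + 169 = 425.
Power of the point: PT² = |PO|² − r² = 353, so PT = √353.

√353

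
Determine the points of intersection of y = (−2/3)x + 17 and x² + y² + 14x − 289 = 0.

(0, 17) and (6, 13)

From the line, y = (51 − 2x)/3. Substituting:
13x² − 78x = 0  ⟹  x² − 6x = 0
x = 6 or x = 0, giving (6, 13) and (0, 17).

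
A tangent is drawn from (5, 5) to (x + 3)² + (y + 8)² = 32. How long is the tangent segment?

√201

With centre O = (−3, −8), |OP|² = 233 and r² = 32.
The tangent meets the radius at right angles, so tangent² = |PO|² − r² = 233 − 32 = 201.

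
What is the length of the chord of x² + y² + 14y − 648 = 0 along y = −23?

42

The distance from (0, −7) to the line is 16, and r² = 697.
Half the chord is √(r² − d²) = √(441), so the full chord is 42.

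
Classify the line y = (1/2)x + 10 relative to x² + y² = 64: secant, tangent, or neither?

Substituting the line into the circle gives 5x² + 40x + 144 = 0.
Δ = 1600 − 2880 = −1280.
No real roots: the line does not meet the circle.

neither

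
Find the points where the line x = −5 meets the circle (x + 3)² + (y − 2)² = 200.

The line gives x = −5. Substituting into the circle:
y² − 4y − 192 = 0
y = 16 or y = −12, giving (−5, 16) and (−5, −12).

(−5, −12) and (−5, 16)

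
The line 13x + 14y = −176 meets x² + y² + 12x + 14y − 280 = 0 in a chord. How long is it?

The distance from (−6, −7) to the line is 0/√365, and r² = 365.
Half the chord is √(r² − d²) = √(365), so the full chord is 2√365.

2√365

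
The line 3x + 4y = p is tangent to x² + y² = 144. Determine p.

p = −60 or p = 60

Tangency holds when the distance from the centre (0, 0) to the line equals the radius 12:
|3·0 + 4·0 − p| / √25 = 12
|p| = 12·5, so p = 60 or p = −60.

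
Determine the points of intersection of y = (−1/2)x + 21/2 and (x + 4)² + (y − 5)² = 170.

Substitute y = (21 − x)/2:
5x² + 10x − 495 = 0  ⟹  x² + 2x − 99 = 0
x = 9 or x = −11, giving (9, 6) and (−11, 16).

(−11, 16) and (9, 6)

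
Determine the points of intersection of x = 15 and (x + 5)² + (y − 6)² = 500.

The line gives x = 15. Substituting into the circle:
y² − 12y − 64 = 0
y = 16 or y = −4, giving (15, 16) and (15, −4).

(15, −4) and (15, 16)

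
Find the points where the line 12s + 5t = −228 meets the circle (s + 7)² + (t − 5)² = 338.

From the line, t = (−228 − 12s)/5. Substituting:
169s² + 6422s + 56784 = 0  ⟹  s² + 38s + 336 = 0
s = −14 or s = −24, giving (−14, −12) and (−24, 12).

(−24, 12) and (−14, −12)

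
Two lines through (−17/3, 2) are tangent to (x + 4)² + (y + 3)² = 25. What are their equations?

A line y − (2) = m(x − (−17/3)) is tangent when its distance from (−4, −3) is 5:
[m·(5/3) − (−5)]² = 25(m² + 1)
4m² − 3m = 0, so m = 0 or m = 3/4.
Through (−17/3, 2) these give y = 2 and 3x − 4y = −25.

y = 2 and 3x − 4y = −25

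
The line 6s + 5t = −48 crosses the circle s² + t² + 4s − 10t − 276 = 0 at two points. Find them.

Substitute t = (−48 − 6s)/5:
61s² + 976s − 2196 = 0  ⟹  s² + 16s − 36 = 0
s = 2 or s = −18, giving (2, −12) and (−18, 12).

(−18, 12) and (2, −12)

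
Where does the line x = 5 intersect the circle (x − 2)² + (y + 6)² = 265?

(5, −22) and (5, 10)

The line gives x = 5. Substituting into the circle:
y² + 12y − 220 = 0
y = 10 or y = −22, giving (5, 10) and (5, −22).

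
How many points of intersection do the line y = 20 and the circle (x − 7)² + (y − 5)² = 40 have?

Substituting the line into the circle gives x² − 14x + 234 = 0.
Discriminant = (−14)² − 4·1·(234) = −740 < 0.
No real roots: the line does not meet the circle.

0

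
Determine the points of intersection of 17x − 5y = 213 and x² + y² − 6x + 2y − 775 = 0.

Substitute y = (−213 + 17x)/5:
314x² − 7222x + 23864 = 0  ⟹  x² − 23x + 76 = 0
x = 19 or x = 4, giving (19, 22) and (4, −29).

(4, −29) and (19, 22)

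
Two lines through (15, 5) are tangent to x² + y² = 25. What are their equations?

3x − 4y = 25 and y = 5

Write the tangent as mx − y + (5 − m·(15)) = 0 and set its distance from the centre to 5:
(−15m − (−5))² = 25(m² + 1)
4m² − 3m = 0, so m = 3/4 or m = 0.
With m = 3/4: 3x − 4y = 25. With m = 0: y = 5.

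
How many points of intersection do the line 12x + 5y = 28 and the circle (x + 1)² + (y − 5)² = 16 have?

2

d² = (12·(−1) + 5·5 − (28))²/169 = 225/169; r² = 16.
Since d² < r², the line cuts the circle twice.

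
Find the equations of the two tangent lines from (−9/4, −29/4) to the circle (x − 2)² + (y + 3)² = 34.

5x + 3y = −33 and 3x + 5y = −43

Write the tangent as mx − y + (−29/4 − m·(−9/4)) = 0 and set its distance from the centre to √34:
(17/4m − (17/4))² = 34(m² + 1)
15m² + 34m + 15 = 0, so m = −5/3 or m = −3/5.
Through (−9/4, −29/4) these give 5x + 3y = −33 and 3x + 5y = −43.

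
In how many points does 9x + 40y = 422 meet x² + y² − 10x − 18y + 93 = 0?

2

Centre (5, 9), r² = 13. Distance² from centre to line = (−17)²/1681 = 289/1681.
Since d² < r², the line cuts the circle twice.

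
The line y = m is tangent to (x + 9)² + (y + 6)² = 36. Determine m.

For a tangent, require d(centre, line) = r = 6.
|0·(−9) + 1·(−6) − m| / √1 = 6
|m − (−6)| = 6, so m = 0 or m = −12.

m = −12 or m = 0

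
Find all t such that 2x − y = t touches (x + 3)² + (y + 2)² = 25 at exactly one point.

Tangency holds when the distance from the centre (−3, −2) to the line equals the radius 5:
|2·(−3) − 1·(−2) − t| / √5 = 5
|t − (−4)| = 5√5.

t = −4 ± 5√5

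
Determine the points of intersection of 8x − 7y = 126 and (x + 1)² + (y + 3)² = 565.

(−7, −26) and (21, 6)

Substitute y = (−126 + 8x)/7:
113x² − 1582x − 16611 = 0  ⟹  x² − 14x − 147 = 0
x = 21 or x = −7, giving (21, 6) and (−7, −26).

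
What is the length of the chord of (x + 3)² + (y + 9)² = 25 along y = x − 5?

Centre (−3, −9), r² = 25. Perpendicular distance d from centre to line = |1| / √2 = 1/√2.
Chord = 2√(r² − d²) = 2·√(49/2) = 7√2.

7√2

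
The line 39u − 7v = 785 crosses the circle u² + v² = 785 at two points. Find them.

(16, −23) and (23, 16)

Express v = (−785 + 39u)/7 and substitute into the circle:
1570u² − 61230u + 577760 = 0  ⟹  u² − 39u + 368 = 0
u = 23 or u = 16, giving (23, 16) and (16, −23).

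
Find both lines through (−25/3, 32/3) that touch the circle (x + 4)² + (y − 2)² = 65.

A line y − (32/3) = m(x − (−25/3)) is tangent when its distance from (−4, 2) is √65:
[m·(13/3) − (−26/3)]² = 65(m² + 1)
32m² − 52m − 7 = 0, so m = 7/4 or m = −1/8.
Through (−25/3, 32/3) these give 7x − 4y = −101 and x + 8y = 77.

7x − 4y = −101 and x + 8y = 77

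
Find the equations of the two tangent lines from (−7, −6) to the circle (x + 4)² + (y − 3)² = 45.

2x + y = −20 and x − 2y = 5

A line y − (−6) = m(x − (−7)) is tangent when its distance from (−4, 3) is 3√5:
(3m − (9))² = 45(m² + 1)
2m² + 3m − 2 = 0, so m = −2 or m = 1/2.
Through (−7, −6) these give 2x + y = −20 and x − 2y = 5.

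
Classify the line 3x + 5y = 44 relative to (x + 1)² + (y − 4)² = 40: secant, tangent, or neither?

secant

d² = (3·(−1) + 5·4 − (44))²/34 = 729/34; r² = 40.
Since d² < r², the line cuts the circle twice.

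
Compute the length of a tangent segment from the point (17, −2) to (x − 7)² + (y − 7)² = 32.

The centre is (7, 7) and r = 4√2. The square of the distance from P to the centre is 100 + 81 = 181.
By the tangent–radius right angle, tangent length = √(|PO|² − r²) = √149.

√149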